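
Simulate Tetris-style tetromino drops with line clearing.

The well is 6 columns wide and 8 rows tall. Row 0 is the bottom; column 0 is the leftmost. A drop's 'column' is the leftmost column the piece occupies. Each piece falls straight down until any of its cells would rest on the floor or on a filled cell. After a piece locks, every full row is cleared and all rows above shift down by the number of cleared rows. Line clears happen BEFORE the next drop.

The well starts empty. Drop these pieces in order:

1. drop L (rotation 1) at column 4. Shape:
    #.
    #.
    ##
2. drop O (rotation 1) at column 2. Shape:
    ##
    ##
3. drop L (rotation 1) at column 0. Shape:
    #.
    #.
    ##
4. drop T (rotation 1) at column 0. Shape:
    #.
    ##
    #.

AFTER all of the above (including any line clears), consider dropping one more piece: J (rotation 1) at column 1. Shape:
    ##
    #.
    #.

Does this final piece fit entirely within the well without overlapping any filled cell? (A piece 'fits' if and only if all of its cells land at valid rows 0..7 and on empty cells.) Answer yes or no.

Drop 1: L rot1 at col 4 lands with bottom-row=0; cleared 0 line(s) (total 0); column heights now [0 0 0 0 3 1], max=3
Drop 2: O rot1 at col 2 lands with bottom-row=0; cleared 0 line(s) (total 0); column heights now [0 0 2 2 3 1], max=3
Drop 3: L rot1 at col 0 lands with bottom-row=0; cleared 1 line(s) (total 1); column heights now [2 0 1 1 2 0], max=2
Drop 4: T rot1 at col 0 lands with bottom-row=2; cleared 0 line(s) (total 1); column heights now [5 4 1 1 2 0], max=5
Test piece J rot1 at col 1 (width 2): heights before test = [5 4 1 1 2 0]; fits = True

Answer: yes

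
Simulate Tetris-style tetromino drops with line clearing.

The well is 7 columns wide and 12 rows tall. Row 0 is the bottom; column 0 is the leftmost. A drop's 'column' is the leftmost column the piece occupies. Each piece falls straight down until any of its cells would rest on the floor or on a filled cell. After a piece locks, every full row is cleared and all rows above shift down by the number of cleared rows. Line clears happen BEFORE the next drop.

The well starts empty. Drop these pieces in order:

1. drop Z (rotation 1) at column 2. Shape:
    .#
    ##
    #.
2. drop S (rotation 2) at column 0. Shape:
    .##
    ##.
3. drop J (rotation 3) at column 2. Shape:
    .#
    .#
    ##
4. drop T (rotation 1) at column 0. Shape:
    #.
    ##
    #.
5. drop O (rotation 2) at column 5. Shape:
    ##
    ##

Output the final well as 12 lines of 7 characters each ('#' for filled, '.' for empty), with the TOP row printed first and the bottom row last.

Drop 1: Z rot1 at col 2 lands with bottom-row=0; cleared 0 line(s) (total 0); column heights now [0 0 2 3 0 0 0], max=3
Drop 2: S rot2 at col 0 lands with bottom-row=1; cleared 0 line(s) (total 0); column heights now [2 3 3 3 0 0 0], max=3
Drop 3: J rot3 at col 2 lands with bottom-row=3; cleared 0 line(s) (total 0); column heights now [2 3 4 6 0 0 0], max=6
Drop 4: T rot1 at col 0 lands with bottom-row=2; cleared 0 line(s) (total 0); column heights now [5 4 4 6 0 0 0], max=6
Drop 5: O rot2 at col 5 lands with bottom-row=0; cleared 0 line(s) (total 0); column heights now [5 4 4 6 0 2 2], max=6

Answer: .......
.......
.......
.......
.......
.......
...#...
#..#...
####...
####...
####.##
..#..##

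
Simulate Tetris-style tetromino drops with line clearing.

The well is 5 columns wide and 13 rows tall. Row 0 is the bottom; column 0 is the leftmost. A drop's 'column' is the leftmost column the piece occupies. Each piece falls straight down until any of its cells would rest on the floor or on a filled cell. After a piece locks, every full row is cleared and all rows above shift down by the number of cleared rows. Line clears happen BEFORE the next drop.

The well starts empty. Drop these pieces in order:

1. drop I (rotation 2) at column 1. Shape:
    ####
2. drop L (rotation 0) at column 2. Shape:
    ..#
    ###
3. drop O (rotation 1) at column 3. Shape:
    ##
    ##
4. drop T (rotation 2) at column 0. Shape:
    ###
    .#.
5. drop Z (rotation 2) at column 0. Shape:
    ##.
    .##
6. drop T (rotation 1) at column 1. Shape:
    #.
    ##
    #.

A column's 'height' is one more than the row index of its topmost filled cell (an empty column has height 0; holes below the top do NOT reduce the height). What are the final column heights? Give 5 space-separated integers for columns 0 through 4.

Drop 1: I rot2 at col 1 lands with bottom-row=0; cleared 0 line(s) (total 0); column heights now [0 1 1 1 1], max=1
Drop 2: L rot0 at col 2 lands with bottom-row=1; cleared 0 line(s) (total 0); column heights now [0 1 2 2 3], max=3
Drop 3: O rot1 at col 3 lands with bottom-row=3; cleared 0 line(s) (total 0); column heights now [0 1 2 5 5], max=5
Drop 4: T rot2 at col 0 lands with bottom-row=1; cleared 0 line(s) (total 0); column heights now [3 3 3 5 5], max=5
Drop 5: Z rot2 at col 0 lands with bottom-row=3; cleared 0 line(s) (total 0); column heights now [5 5 4 5 5], max=5
Drop 6: T rot1 at col 1 lands with bottom-row=5; cleared 0 line(s) (total 0); column heights now [5 8 7 5 5], max=8

Answer: 5 8 7 5 5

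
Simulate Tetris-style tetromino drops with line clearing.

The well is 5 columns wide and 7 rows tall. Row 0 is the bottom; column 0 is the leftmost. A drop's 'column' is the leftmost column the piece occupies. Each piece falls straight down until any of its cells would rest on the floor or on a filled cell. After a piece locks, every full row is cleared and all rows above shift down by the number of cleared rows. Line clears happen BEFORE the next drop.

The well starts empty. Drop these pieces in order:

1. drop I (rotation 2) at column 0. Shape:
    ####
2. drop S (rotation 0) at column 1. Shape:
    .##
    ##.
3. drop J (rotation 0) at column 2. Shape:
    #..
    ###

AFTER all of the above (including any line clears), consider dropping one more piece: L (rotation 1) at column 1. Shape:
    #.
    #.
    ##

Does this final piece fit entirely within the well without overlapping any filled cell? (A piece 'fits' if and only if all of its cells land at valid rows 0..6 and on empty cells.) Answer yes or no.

Drop 1: I rot2 at col 0 lands with bottom-row=0; cleared 0 line(s) (total 0); column heights now [1 1 1 1 0], max=1
Drop 2: S rot0 at col 1 lands with bottom-row=1; cleared 0 line(s) (total 0); column heights now [1 2 3 3 0], max=3
Drop 3: J rot0 at col 2 lands with bottom-row=3; cleared 0 line(s) (total 0); column heights now [1 2 5 4 4], max=5
Test piece L rot1 at col 1 (width 2): heights before test = [1 2 5 4 4]; fits = False

Answer: no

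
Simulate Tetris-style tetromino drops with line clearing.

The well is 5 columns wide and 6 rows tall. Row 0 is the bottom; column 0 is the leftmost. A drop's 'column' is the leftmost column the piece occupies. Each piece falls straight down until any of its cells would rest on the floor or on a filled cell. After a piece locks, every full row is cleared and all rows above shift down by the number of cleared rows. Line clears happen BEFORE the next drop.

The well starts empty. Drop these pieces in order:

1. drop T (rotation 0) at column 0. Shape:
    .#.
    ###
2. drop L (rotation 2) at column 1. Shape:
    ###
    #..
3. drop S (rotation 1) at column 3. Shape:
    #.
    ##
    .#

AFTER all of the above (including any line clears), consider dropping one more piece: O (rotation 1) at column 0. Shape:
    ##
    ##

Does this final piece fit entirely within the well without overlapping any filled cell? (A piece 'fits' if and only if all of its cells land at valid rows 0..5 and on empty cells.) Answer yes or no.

Answer: yes

Derivation:
Drop 1: T rot0 at col 0 lands with bottom-row=0; cleared 0 line(s) (total 0); column heights now [1 2 1 0 0], max=2
Drop 2: L rot2 at col 1 lands with bottom-row=2; cleared 0 line(s) (total 0); column heights now [1 4 4 4 0], max=4
Drop 3: S rot1 at col 3 lands with bottom-row=3; cleared 0 line(s) (total 0); column heights now [1 4 4 6 5], max=6
Test piece O rot1 at col 0 (width 2): heights before test = [1 4 4 6 5]; fits = True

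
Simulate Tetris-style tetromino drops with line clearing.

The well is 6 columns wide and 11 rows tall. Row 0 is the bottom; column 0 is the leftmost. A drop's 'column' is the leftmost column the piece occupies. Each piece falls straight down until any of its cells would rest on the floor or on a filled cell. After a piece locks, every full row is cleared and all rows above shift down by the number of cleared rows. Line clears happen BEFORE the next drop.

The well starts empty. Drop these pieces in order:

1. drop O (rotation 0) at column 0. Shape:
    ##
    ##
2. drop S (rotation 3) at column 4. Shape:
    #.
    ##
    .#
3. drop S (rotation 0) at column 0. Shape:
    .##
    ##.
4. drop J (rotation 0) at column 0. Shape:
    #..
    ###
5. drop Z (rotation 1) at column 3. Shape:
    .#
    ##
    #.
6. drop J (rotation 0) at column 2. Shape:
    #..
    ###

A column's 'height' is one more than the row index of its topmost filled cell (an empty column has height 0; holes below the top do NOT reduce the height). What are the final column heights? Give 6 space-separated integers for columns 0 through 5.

Answer: 6 5 7 6 6 2

Derivation:
Drop 1: O rot0 at col 0 lands with bottom-row=0; cleared 0 line(s) (total 0); column heights now [2 2 0 0 0 0], max=2
Drop 2: S rot3 at col 4 lands with bottom-row=0; cleared 0 line(s) (total 0); column heights now [2 2 0 0 3 2], max=3
Drop 3: S rot0 at col 0 lands with bottom-row=2; cleared 0 line(s) (total 0); column heights now [3 4 4 0 3 2], max=4
Drop 4: J rot0 at col 0 lands with bottom-row=4; cleared 0 line(s) (total 0); column heights now [6 5 5 0 3 2], max=6
Drop 5: Z rot1 at col 3 lands with bottom-row=2; cleared 0 line(s) (total 0); column heights now [6 5 5 4 5 2], max=6
Drop 6: J rot0 at col 2 lands with bottom-row=5; cleared 0 line(s) (total 0); column heights now [6 5 7 6 6 2], max=7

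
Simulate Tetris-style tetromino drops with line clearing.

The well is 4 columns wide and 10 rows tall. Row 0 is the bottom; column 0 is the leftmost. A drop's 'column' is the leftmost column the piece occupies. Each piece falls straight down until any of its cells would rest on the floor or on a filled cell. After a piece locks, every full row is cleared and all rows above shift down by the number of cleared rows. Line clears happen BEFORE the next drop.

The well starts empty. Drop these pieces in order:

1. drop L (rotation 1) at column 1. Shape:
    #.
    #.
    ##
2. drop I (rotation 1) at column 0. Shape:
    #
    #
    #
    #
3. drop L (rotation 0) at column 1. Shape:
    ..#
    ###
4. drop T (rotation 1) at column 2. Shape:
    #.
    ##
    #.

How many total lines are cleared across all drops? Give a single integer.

Answer: 1

Derivation:
Drop 1: L rot1 at col 1 lands with bottom-row=0; cleared 0 line(s) (total 0); column heights now [0 3 1 0], max=3
Drop 2: I rot1 at col 0 lands with bottom-row=0; cleared 0 line(s) (total 0); column heights now [4 3 1 0], max=4
Drop 3: L rot0 at col 1 lands with bottom-row=3; cleared 1 line(s) (total 1); column heights now [3 3 1 4], max=4
Drop 4: T rot1 at col 2 lands with bottom-row=3; cleared 0 line(s) (total 1); column heights now [3 3 6 5], max=6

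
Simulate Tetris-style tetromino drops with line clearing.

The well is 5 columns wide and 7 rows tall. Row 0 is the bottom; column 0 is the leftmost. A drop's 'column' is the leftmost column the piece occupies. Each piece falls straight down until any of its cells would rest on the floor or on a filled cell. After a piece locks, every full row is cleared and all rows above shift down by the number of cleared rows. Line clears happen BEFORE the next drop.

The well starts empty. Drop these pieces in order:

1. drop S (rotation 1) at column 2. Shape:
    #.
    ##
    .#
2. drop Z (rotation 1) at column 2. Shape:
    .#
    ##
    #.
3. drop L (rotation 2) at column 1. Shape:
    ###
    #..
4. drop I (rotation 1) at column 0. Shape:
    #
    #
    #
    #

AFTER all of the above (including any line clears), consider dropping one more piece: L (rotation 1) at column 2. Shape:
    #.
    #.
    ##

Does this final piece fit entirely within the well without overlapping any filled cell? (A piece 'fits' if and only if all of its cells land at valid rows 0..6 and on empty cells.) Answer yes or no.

Drop 1: S rot1 at col 2 lands with bottom-row=0; cleared 0 line(s) (total 0); column heights now [0 0 3 2 0], max=3
Drop 2: Z rot1 at col 2 lands with bottom-row=3; cleared 0 line(s) (total 0); column heights now [0 0 5 6 0], max=6
Drop 3: L rot2 at col 1 lands with bottom-row=5; cleared 0 line(s) (total 0); column heights now [0 7 7 7 0], max=7
Drop 4: I rot1 at col 0 lands with bottom-row=0; cleared 0 line(s) (total 0); column heights now [4 7 7 7 0], max=7
Test piece L rot1 at col 2 (width 2): heights before test = [4 7 7 7 0]; fits = False

Answer: no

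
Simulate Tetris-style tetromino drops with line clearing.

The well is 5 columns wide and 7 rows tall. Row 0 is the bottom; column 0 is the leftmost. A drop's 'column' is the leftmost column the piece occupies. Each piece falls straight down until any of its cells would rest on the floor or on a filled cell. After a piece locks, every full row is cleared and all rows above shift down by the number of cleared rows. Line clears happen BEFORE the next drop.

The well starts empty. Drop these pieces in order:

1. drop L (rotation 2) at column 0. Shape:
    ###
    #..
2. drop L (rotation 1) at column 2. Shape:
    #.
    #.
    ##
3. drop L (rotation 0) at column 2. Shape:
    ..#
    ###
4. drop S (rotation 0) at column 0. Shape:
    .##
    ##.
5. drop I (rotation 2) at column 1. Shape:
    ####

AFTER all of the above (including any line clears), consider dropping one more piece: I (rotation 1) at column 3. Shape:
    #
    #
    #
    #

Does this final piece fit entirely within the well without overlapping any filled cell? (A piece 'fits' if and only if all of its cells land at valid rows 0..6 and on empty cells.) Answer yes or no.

Answer: no

Derivation:
Drop 1: L rot2 at col 0 lands with bottom-row=0; cleared 0 line(s) (total 0); column heights now [2 2 2 0 0], max=2
Drop 2: L rot1 at col 2 lands with bottom-row=2; cleared 0 line(s) (total 0); column heights now [2 2 5 3 0], max=5
Drop 3: L rot0 at col 2 lands with bottom-row=5; cleared 0 line(s) (total 0); column heights now [2 2 6 6 7], max=7
Drop 4: S rot0 at col 0 lands with bottom-row=5; cleared 1 line(s) (total 1); column heights now [2 6 6 3 6], max=6
Drop 5: I rot2 at col 1 lands with bottom-row=6; cleared 0 line(s) (total 1); column heights now [2 7 7 7 7], max=7
Test piece I rot1 at col 3 (width 1): heights before test = [2 7 7 7 7]; fits = False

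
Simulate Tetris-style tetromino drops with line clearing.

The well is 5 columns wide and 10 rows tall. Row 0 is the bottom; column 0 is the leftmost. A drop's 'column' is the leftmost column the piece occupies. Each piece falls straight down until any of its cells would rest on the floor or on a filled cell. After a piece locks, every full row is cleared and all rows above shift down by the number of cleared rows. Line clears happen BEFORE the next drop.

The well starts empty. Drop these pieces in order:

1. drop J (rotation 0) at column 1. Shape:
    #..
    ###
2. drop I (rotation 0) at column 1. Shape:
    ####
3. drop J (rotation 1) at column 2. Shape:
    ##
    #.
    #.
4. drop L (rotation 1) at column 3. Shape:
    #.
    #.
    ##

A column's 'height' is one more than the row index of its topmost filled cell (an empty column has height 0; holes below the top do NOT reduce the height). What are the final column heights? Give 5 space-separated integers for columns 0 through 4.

Drop 1: J rot0 at col 1 lands with bottom-row=0; cleared 0 line(s) (total 0); column heights now [0 2 1 1 0], max=2
Drop 2: I rot0 at col 1 lands with bottom-row=2; cleared 0 line(s) (total 0); column heights now [0 3 3 3 3], max=3
Drop 3: J rot1 at col 2 lands with bottom-row=3; cleared 0 line(s) (total 0); column heights now [0 3 6 6 3], max=6
Drop 4: L rot1 at col 3 lands with bottom-row=6; cleared 0 line(s) (total 0); column heights now [0 3 6 9 7], max=9

Answer: 0 3 6 9 7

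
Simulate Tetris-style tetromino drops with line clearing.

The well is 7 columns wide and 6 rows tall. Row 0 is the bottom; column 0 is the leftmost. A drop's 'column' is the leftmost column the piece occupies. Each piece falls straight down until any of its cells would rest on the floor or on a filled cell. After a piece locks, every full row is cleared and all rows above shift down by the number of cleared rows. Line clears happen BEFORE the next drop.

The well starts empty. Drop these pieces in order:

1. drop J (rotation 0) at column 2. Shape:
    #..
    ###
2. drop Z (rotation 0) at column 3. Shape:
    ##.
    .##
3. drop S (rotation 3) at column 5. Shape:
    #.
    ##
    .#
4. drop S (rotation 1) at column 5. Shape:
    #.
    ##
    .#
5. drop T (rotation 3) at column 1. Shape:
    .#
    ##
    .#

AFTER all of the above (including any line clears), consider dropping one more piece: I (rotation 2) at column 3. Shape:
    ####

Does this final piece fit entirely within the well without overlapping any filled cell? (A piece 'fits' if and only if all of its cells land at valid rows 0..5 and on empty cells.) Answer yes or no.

Answer: no

Derivation:
Drop 1: J rot0 at col 2 lands with bottom-row=0; cleared 0 line(s) (total 0); column heights now [0 0 2 1 1 0 0], max=2
Drop 2: Z rot0 at col 3 lands with bottom-row=1; cleared 0 line(s) (total 0); column heights now [0 0 2 3 3 2 0], max=3
Drop 3: S rot3 at col 5 lands with bottom-row=1; cleared 0 line(s) (total 0); column heights now [0 0 2 3 3 4 3], max=4
Drop 4: S rot1 at col 5 lands with bottom-row=3; cleared 0 line(s) (total 0); column heights now [0 0 2 3 3 6 5], max=6
Drop 5: T rot3 at col 1 lands with bottom-row=2; cleared 0 line(s) (total 0); column heights now [0 4 5 3 3 6 5], max=6
Test piece I rot2 at col 3 (width 4): heights before test = [0 4 5 3 3 6 5]; fits = False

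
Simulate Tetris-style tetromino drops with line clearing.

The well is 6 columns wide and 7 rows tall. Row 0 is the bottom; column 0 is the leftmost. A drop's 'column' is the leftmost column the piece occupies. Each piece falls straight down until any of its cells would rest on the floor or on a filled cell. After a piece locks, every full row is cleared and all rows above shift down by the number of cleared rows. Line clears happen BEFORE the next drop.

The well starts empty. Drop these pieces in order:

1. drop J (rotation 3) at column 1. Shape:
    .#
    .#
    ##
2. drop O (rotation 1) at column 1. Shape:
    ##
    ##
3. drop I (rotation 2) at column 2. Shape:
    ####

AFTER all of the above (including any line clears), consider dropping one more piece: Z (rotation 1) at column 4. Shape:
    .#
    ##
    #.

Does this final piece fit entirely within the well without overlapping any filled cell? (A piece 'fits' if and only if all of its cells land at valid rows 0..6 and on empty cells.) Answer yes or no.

Drop 1: J rot3 at col 1 lands with bottom-row=0; cleared 0 line(s) (total 0); column heights now [0 1 3 0 0 0], max=3
Drop 2: O rot1 at col 1 lands with bottom-row=3; cleared 0 line(s) (total 0); column heights now [0 5 5 0 0 0], max=5
Drop 3: I rot2 at col 2 lands with bottom-row=5; cleared 0 line(s) (total 0); column heights now [0 5 6 6 6 6], max=6
Test piece Z rot1 at col 4 (width 2): heights before test = [0 5 6 6 6 6]; fits = False

Answer: no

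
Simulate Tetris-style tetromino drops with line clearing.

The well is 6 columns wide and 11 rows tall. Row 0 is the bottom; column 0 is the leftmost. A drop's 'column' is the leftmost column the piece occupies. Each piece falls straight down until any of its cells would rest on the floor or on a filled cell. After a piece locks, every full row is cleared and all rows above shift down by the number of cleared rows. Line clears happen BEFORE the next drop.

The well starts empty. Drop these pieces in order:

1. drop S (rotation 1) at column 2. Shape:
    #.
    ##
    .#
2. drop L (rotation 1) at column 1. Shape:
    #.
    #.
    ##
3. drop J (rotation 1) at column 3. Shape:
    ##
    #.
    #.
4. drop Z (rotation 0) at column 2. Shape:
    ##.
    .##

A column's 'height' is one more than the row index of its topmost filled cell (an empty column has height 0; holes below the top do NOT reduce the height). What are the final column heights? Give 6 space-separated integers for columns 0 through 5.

Answer: 0 6 7 7 6 0

Derivation:
Drop 1: S rot1 at col 2 lands with bottom-row=0; cleared 0 line(s) (total 0); column heights now [0 0 3 2 0 0], max=3
Drop 2: L rot1 at col 1 lands with bottom-row=3; cleared 0 line(s) (total 0); column heights now [0 6 4 2 0 0], max=6
Drop 3: J rot1 at col 3 lands with bottom-row=2; cleared 0 line(s) (total 0); column heights now [0 6 4 5 5 0], max=6
Drop 4: Z rot0 at col 2 lands with bottom-row=5; cleared 0 line(s) (total 0); column heights now [0 6 7 7 6 0], max=7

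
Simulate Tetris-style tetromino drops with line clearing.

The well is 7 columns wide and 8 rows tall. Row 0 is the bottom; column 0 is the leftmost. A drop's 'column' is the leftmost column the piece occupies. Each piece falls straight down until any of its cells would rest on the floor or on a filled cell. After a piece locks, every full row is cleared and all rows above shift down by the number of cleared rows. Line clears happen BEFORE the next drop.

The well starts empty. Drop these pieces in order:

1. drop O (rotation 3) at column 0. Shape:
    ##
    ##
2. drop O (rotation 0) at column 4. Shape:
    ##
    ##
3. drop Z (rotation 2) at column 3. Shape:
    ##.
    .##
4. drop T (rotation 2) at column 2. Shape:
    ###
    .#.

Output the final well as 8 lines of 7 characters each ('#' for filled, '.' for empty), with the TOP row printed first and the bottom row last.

Drop 1: O rot3 at col 0 lands with bottom-row=0; cleared 0 line(s) (total 0); column heights now [2 2 0 0 0 0 0], max=2
Drop 2: O rot0 at col 4 lands with bottom-row=0; cleared 0 line(s) (total 0); column heights now [2 2 0 0 2 2 0], max=2
Drop 3: Z rot2 at col 3 lands with bottom-row=2; cleared 0 line(s) (total 0); column heights now [2 2 0 4 4 3 0], max=4
Drop 4: T rot2 at col 2 lands with bottom-row=4; cleared 0 line(s) (total 0); column heights now [2 2 6 6 6 3 0], max=6

Answer: .......
.......
..###..
...#...
...##..
....##.
##..##.
##..##.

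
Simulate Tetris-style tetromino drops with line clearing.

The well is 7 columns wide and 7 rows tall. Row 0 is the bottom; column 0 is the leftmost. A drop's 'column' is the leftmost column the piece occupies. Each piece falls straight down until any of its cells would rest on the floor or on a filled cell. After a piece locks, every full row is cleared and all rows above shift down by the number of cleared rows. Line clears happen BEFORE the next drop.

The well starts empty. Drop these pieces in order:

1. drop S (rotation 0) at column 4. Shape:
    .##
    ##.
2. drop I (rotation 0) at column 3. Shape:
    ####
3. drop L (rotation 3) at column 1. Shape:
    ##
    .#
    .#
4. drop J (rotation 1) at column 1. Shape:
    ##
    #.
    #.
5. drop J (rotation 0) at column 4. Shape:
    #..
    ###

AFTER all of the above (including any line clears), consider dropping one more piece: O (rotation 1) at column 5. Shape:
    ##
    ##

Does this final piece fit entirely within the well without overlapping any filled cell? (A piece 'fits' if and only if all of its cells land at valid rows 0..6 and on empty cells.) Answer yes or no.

Answer: yes

Derivation:
Drop 1: S rot0 at col 4 lands with bottom-row=0; cleared 0 line(s) (total 0); column heights now [0 0 0 0 1 2 2], max=2
Drop 2: I rot0 at col 3 lands with bottom-row=2; cleared 0 line(s) (total 0); column heights now [0 0 0 3 3 3 3], max=3
Drop 3: L rot3 at col 1 lands with bottom-row=0; cleared 0 line(s) (total 0); column heights now [0 3 3 3 3 3 3], max=3
Drop 4: J rot1 at col 1 lands with bottom-row=3; cleared 0 line(s) (total 0); column heights now [0 6 6 3 3 3 3], max=6
Drop 5: J rot0 at col 4 lands with bottom-row=3; cleared 0 line(s) (total 0); column heights now [0 6 6 3 5 4 4], max=6
Test piece O rot1 at col 5 (width 2): heights before test = [0 6 6 3 5 4 4]; fits = True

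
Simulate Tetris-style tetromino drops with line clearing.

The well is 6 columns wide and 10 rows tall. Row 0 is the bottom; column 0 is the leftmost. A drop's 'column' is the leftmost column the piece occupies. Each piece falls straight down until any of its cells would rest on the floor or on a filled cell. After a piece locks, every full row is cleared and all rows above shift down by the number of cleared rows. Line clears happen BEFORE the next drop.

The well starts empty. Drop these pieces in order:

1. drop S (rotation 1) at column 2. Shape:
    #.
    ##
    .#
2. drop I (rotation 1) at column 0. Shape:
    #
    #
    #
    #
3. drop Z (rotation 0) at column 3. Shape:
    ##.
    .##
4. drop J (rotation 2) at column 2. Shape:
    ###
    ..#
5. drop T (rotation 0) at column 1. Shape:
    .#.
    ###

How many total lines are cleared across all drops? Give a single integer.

Answer: 0

Derivation:
Drop 1: S rot1 at col 2 lands with bottom-row=0; cleared 0 line(s) (total 0); column heights now [0 0 3 2 0 0], max=3
Drop 2: I rot1 at col 0 lands with bottom-row=0; cleared 0 line(s) (total 0); column heights now [4 0 3 2 0 0], max=4
Drop 3: Z rot0 at col 3 lands with bottom-row=1; cleared 0 line(s) (total 0); column heights now [4 0 3 3 3 2], max=4
Drop 4: J rot2 at col 2 lands with bottom-row=3; cleared 0 line(s) (total 0); column heights now [4 0 5 5 5 2], max=5
Drop 5: T rot0 at col 1 lands with bottom-row=5; cleared 0 line(s) (total 0); column heights now [4 6 7 6 5 2], max=7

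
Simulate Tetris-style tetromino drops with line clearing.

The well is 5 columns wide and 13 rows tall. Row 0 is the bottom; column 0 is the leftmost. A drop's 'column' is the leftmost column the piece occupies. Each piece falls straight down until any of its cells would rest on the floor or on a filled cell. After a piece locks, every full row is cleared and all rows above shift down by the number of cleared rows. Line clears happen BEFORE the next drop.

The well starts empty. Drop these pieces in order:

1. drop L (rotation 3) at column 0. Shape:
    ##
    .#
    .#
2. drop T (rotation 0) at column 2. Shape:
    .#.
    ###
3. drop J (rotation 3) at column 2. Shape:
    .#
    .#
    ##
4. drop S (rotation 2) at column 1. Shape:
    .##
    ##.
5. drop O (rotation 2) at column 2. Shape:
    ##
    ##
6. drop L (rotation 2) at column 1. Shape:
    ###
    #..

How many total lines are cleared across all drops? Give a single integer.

Answer: 0

Derivation:
Drop 1: L rot3 at col 0 lands with bottom-row=0; cleared 0 line(s) (total 0); column heights now [3 3 0 0 0], max=3
Drop 2: T rot0 at col 2 lands with bottom-row=0; cleared 0 line(s) (total 0); column heights now [3 3 1 2 1], max=3
Drop 3: J rot3 at col 2 lands with bottom-row=2; cleared 0 line(s) (total 0); column heights now [3 3 3 5 1], max=5
Drop 4: S rot2 at col 1 lands with bottom-row=4; cleared 0 line(s) (total 0); column heights now [3 5 6 6 1], max=6
Drop 5: O rot2 at col 2 lands with bottom-row=6; cleared 0 line(s) (total 0); column heights now [3 5 8 8 1], max=8
Drop 6: L rot2 at col 1 lands with bottom-row=7; cleared 0 line(s) (total 0); column heights now [3 9 9 9 1], max=9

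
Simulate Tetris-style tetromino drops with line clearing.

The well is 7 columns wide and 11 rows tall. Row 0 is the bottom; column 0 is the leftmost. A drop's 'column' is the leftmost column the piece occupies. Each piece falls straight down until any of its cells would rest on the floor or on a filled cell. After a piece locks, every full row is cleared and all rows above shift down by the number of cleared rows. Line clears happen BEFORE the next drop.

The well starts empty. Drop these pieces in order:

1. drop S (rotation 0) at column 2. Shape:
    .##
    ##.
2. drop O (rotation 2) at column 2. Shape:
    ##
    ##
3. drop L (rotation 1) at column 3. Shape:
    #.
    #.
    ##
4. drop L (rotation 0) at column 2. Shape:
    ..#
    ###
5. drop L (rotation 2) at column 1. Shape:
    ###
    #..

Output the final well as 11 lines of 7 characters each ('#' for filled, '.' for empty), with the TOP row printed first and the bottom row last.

Answer: .......
.......
.####..
.####..
...#...
...#...
...##..
..##...
..##...
...##..
..##...

Derivation:
Drop 1: S rot0 at col 2 lands with bottom-row=0; cleared 0 line(s) (total 0); column heights now [0 0 1 2 2 0 0], max=2
Drop 2: O rot2 at col 2 lands with bottom-row=2; cleared 0 line(s) (total 0); column heights now [0 0 4 4 2 0 0], max=4
Drop 3: L rot1 at col 3 lands with bottom-row=4; cleared 0 line(s) (total 0); column heights now [0 0 4 7 5 0 0], max=7
Drop 4: L rot0 at col 2 lands with bottom-row=7; cleared 0 line(s) (total 0); column heights now [0 0 8 8 9 0 0], max=9
Drop 5: L rot2 at col 1 lands with bottom-row=7; cleared 0 line(s) (total 0); column heights now [0 9 9 9 9 0 0], max=9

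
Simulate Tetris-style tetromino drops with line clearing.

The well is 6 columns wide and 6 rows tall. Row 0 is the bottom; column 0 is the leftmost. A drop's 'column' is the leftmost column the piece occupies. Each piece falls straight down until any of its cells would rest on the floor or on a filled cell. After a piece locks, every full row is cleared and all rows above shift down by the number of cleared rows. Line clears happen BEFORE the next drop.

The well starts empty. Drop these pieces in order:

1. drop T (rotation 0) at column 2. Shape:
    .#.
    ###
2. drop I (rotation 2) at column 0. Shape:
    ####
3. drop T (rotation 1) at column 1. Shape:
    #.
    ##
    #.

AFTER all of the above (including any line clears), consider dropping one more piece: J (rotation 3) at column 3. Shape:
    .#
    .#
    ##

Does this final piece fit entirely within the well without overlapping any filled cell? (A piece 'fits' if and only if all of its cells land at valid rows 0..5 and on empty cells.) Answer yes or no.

Answer: yes

Derivation:
Drop 1: T rot0 at col 2 lands with bottom-row=0; cleared 0 line(s) (total 0); column heights now [0 0 1 2 1 0], max=2
Drop 2: I rot2 at col 0 lands with bottom-row=2; cleared 0 line(s) (total 0); column heights now [3 3 3 3 1 0], max=3
Drop 3: T rot1 at col 1 lands with bottom-row=3; cleared 0 line(s) (total 0); column heights now [3 6 5 3 1 0], max=6
Test piece J rot3 at col 3 (width 2): heights before test = [3 6 5 3 1 0]; fits = True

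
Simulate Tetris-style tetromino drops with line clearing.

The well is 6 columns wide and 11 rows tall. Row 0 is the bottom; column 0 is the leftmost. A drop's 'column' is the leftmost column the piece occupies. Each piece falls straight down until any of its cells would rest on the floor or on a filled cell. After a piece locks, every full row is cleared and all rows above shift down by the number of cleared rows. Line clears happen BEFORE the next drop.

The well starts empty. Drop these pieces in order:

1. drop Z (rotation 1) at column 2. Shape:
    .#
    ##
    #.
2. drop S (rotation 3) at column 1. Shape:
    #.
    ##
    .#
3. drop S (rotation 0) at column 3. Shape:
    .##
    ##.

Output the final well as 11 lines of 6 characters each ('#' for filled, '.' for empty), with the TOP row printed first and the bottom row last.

Answer: ......
......
......
......
......
......
.#..##
.####.
..##..
..##..
..#...

Derivation:
Drop 1: Z rot1 at col 2 lands with bottom-row=0; cleared 0 line(s) (total 0); column heights now [0 0 2 3 0 0], max=3
Drop 2: S rot3 at col 1 lands with bottom-row=2; cleared 0 line(s) (total 0); column heights now [0 5 4 3 0 0], max=5
Drop 3: S rot0 at col 3 lands with bottom-row=3; cleared 0 line(s) (total 0); column heights now [0 5 4 4 5 5], max=5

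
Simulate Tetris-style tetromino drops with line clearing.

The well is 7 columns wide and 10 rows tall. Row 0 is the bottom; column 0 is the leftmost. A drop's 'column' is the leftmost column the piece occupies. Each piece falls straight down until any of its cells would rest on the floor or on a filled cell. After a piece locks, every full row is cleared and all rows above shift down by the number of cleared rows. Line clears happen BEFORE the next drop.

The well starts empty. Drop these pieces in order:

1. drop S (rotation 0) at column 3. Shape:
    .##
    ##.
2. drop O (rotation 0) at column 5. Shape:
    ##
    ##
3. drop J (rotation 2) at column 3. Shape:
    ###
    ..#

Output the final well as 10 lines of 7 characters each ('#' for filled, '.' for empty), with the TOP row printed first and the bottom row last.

Answer: .......
.......
.......
.......
...###.
.....#.
.....##
.....##
....##.
...##..

Derivation:
Drop 1: S rot0 at col 3 lands with bottom-row=0; cleared 0 line(s) (total 0); column heights now [0 0 0 1 2 2 0], max=2
Drop 2: O rot0 at col 5 lands with bottom-row=2; cleared 0 line(s) (total 0); column heights now [0 0 0 1 2 4 4], max=4
Drop 3: J rot2 at col 3 lands with bottom-row=4; cleared 0 line(s) (total 0); column heights now [0 0 0 6 6 6 4], max=6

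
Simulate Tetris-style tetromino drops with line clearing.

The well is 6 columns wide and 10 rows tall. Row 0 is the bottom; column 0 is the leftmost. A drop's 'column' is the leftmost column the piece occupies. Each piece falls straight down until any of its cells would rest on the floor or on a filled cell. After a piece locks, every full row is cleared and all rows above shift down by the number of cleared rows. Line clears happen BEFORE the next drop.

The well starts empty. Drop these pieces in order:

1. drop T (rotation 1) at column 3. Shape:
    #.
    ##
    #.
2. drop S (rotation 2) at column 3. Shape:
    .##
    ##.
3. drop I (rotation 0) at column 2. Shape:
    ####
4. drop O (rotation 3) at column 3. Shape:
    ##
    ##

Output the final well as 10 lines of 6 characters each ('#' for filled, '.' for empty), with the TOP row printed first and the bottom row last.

Drop 1: T rot1 at col 3 lands with bottom-row=0; cleared 0 line(s) (total 0); column heights now [0 0 0 3 2 0], max=3
Drop 2: S rot2 at col 3 lands with bottom-row=3; cleared 0 line(s) (total 0); column heights now [0 0 0 4 5 5], max=5
Drop 3: I rot0 at col 2 lands with bottom-row=5; cleared 0 line(s) (total 0); column heights now [0 0 6 6 6 6], max=6
Drop 4: O rot3 at col 3 lands with bottom-row=6; cleared 0 line(s) (total 0); column heights now [0 0 6 8 8 6], max=8

Answer: ......
......
...##.
...##.
..####
....##
...##.
...#..
...##.
...#..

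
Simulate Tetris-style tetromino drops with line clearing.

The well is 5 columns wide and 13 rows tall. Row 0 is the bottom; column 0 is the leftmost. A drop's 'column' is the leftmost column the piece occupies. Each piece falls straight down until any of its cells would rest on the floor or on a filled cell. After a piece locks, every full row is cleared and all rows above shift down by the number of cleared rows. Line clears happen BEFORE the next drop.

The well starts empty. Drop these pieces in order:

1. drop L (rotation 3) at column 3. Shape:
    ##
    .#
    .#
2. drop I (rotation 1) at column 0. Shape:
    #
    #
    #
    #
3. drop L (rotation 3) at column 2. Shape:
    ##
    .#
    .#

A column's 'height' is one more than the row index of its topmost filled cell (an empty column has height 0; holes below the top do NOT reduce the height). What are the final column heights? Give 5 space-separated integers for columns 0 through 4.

Drop 1: L rot3 at col 3 lands with bottom-row=0; cleared 0 line(s) (total 0); column heights now [0 0 0 3 3], max=3
Drop 2: I rot1 at col 0 lands with bottom-row=0; cleared 0 line(s) (total 0); column heights now [4 0 0 3 3], max=4
Drop 3: L rot3 at col 2 lands with bottom-row=3; cleared 0 line(s) (total 0); column heights now [4 0 6 6 3], max=6

Answer: 4 0 6 6 3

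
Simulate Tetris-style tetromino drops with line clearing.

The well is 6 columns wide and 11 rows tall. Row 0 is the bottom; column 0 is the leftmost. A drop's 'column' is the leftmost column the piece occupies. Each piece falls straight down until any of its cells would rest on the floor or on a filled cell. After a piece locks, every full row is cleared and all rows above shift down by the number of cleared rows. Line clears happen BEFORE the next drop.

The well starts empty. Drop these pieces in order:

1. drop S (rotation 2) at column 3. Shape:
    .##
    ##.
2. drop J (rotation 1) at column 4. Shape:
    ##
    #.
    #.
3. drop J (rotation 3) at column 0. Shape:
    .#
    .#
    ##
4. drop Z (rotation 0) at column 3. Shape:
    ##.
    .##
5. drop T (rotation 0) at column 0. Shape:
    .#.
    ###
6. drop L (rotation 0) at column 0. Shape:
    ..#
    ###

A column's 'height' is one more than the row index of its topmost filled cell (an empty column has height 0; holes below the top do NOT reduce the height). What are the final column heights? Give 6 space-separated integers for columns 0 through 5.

Drop 1: S rot2 at col 3 lands with bottom-row=0; cleared 0 line(s) (total 0); column heights now [0 0 0 1 2 2], max=2
Drop 2: J rot1 at col 4 lands with bottom-row=2; cleared 0 line(s) (total 0); column heights now [0 0 0 1 5 5], max=5
Drop 3: J rot3 at col 0 lands with bottom-row=0; cleared 0 line(s) (total 0); column heights now [1 3 0 1 5 5], max=5
Drop 4: Z rot0 at col 3 lands with bottom-row=5; cleared 0 line(s) (total 0); column heights now [1 3 0 7 7 6], max=7
Drop 5: T rot0 at col 0 lands with bottom-row=3; cleared 0 line(s) (total 0); column heights now [4 5 4 7 7 6], max=7
Drop 6: L rot0 at col 0 lands with bottom-row=5; cleared 0 line(s) (total 0); column heights now [6 6 7 7 7 6], max=7

Answer: 6 6 7 7 7 6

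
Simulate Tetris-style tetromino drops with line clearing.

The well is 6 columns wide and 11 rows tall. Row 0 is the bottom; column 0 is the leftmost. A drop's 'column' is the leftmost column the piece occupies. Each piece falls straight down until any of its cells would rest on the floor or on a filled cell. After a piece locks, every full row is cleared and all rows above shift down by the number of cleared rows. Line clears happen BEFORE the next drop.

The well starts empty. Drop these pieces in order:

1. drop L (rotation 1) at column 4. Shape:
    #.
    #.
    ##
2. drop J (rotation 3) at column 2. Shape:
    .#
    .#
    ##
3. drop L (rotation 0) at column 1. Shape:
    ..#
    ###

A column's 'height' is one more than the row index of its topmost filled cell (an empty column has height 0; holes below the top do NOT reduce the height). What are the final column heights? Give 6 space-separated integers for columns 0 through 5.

Drop 1: L rot1 at col 4 lands with bottom-row=0; cleared 0 line(s) (total 0); column heights now [0 0 0 0 3 1], max=3
Drop 2: J rot3 at col 2 lands with bottom-row=0; cleared 0 line(s) (total 0); column heights now [0 0 1 3 3 1], max=3
Drop 3: L rot0 at col 1 lands with bottom-row=3; cleared 0 line(s) (total 0); column heights now [0 4 4 5 3 1], max=5

Answer: 0 4 4 5 3 1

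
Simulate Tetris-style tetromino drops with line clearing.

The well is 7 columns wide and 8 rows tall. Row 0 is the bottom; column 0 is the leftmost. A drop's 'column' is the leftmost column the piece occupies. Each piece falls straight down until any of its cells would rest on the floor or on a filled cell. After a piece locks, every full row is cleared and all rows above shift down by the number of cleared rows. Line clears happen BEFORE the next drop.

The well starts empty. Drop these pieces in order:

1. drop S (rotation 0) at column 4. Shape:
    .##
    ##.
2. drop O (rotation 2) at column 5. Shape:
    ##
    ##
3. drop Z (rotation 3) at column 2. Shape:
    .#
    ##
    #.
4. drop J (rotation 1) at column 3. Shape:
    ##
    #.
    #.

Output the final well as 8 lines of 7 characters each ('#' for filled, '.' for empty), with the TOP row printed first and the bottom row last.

Answer: .......
.......
...##..
...#...
...#.##
...#.##
..##.##
..#.##.

Derivation:
Drop 1: S rot0 at col 4 lands with bottom-row=0; cleared 0 line(s) (total 0); column heights now [0 0 0 0 1 2 2], max=2
Drop 2: O rot2 at col 5 lands with bottom-row=2; cleared 0 line(s) (total 0); column heights now [0 0 0 0 1 4 4], max=4
Drop 3: Z rot3 at col 2 lands with bottom-row=0; cleared 0 line(s) (total 0); column heights now [0 0 2 3 1 4 4], max=4
Drop 4: J rot1 at col 3 lands with bottom-row=3; cleared 0 line(s) (total 0); column heights now [0 0 2 6 6 4 4], max=6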